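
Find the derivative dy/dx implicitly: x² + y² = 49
Differentiate both sides with respect to x, treating y as y(x). By the chain rule, any term containing y contributes a factor of y' = dy/dx when we differentiate it.

Move every term to one side and write the relation as F(x, y) = 0. Term by term,
  d/dx[x^2] = 2x
  d/dx[y^2] = 2y·y'
  d/dx[-49] = 0

The pieces without y' make up ∂F/∂x and the coefficient of y' is ∂F/∂y:
  ∂F/∂x = 2x,
  ∂F/∂y = 2y.

Since d/dx[F] = ∂F/∂x + (∂F/∂y)·y' = 0, solve for y':
  (∂F/∂y)·y' = -∂F/∂x
  dy/dx = -(∂F/∂x)/(∂F/∂y) = -(2x)/(2y) = -x/y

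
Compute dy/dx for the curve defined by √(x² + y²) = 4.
Differentiate both sides with respect to x, treating y as y(x). By the chain rule, any term containing y contributes a factor of y' = dy/dx when we differentiate it.

Move every term to one side and write the relation as F(x, y) = 0. Term by term,
  d/dx[√(x^2 + y^2)] = (x + y·y')/√(x^2 + y^2)
  d/dx[-4] = 0

The pieces without y' make up ∂F/∂x and the coefficient of y' is ∂F/∂y:
  ∂F/∂x = x/√(x^2 + y^2),
  ∂F/∂y = y/√(x^2 + y^2).

Since d/dx[F] = ∂F/∂x + (∂F/∂y)·y' = 0, solve for y':
  (∂F/∂y)·y' = -∂F/∂x
  dy/dx = -(∂F/∂x)/(∂F/∂y) = -(x/√(x^2 + y^2))/(y/√(x^2 + y^2)) = -x/y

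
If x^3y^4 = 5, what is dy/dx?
Differentiate the relation implicitly: treat y = y(x) and apply the chain rule, so every y-derivative picks up a y' = dy/dx factor.

With everything moved to the left-hand side, differentiate term by term:
  d/dx[x^3y^4] = 4x^3y^3·y' + 3x^2y^4
  d/dx[-5] = 0

Separating the contributions that come from x directly and those that come through y:
  without y':      3x^2y^4
  multiplying y':  4x^3y^3

so (3x^2y^4) + (4x^3y^3)·y' = 0, and therefore
  dy/dx = -(3x^2y^4)/(4x^3y^3) = -3y/(4x)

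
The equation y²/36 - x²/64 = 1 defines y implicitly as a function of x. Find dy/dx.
Differentiate both sides with respect to x, treating y as y(x). By the chain rule, any term containing y contributes a factor of y' = dy/dx when we differentiate it.

Move every term to one side and write the relation as F(x, y) = 0. Term by term,
  d/dx[-x^2/64] = -x/32
  d/dx[y^2/36] = y·y'/18
  d/dx[-1] = 0

The pieces without y' make up ∂F/∂x and the coefficient of y' is ∂F/∂y:
  ∂F/∂x = -x/32,
  ∂F/∂y = y/18.

Since d/dx[F] = ∂F/∂x + (∂F/∂y)·y' = 0, solve for y':
  (∂F/∂y)·y' = -∂F/∂x
  dy/dx = -(∂F/∂x)/(∂F/∂y) = -(-x/32)/(y/18) = 9x/(16y)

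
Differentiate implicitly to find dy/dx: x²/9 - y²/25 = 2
Apply d/dx to both sides, remembering that y depends on x. Each occurrence of y therefore brings in a y' = dy/dx via the chain rule.

With F(x, y) equal to the left-hand side minus the right, differentiate F term by term:
  d/dx[x^2/9] = 2x/9
  d/dx[-y^2/25] = -2y·y'/25
  d/dx[-2] = 0
Adding these up, d/dx[F] = 0 becomes
  (2x/9) + (-2y/25)·y' = 0,
so isolating y',
  dy/dx = -(2x/9)/(-2y/25) = 25x/(9y)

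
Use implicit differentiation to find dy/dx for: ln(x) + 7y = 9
Differentiate the relation implicitly: treat y = y(x) and apply the chain rule, so every y-derivative picks up a y' = dy/dx factor.

With everything moved to the left-hand side, differentiate term by term:
  d/dx[7y] = 7·y'
  d/dx[ln(x)] = 1/x
  d/dx[-9] = 0

Separating the contributions that come from x directly and those that come through y:
  without y':      1/x
  multiplying y':  7

so (1/x) + (7)·y' = 0, and therefore
  dy/dx = -(1/x)/(7) = -1/(7x)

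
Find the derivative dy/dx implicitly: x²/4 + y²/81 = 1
Take d/dx of both sides. Since y is implicitly a function of x, the chain rule attaches a y' = dy/dx factor whenever we differentiate through y.

Set F(x, y) = (left side) − (right side), so the curve is F = 0. Differentiating each term of F:
  d/dx[x^2/4] = x/2
  d/dx[y^2/81] = 2y·y'/81
  d/dx[-1] = 0

Collecting, the y'-free part is the partial derivative in x and the y' coefficient is the partial derivative in y:
  ∂F/∂x = x/2
  ∂F/∂y = 2y/81

so d/dx[F(x, y(x))] = ∂F/∂x + (∂F/∂y)·y' = 0. Rearranging,
  dy/dx = -(∂F/∂x)/(∂F/∂y) = -(x/2)/(2y/81) = -81x/(4y)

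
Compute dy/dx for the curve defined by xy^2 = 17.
Apply d/dx to both sides, remembering that y depends on x. Each occurrence of y therefore brings in a y' = dy/dx via the chain rule.

With F(x, y) equal to the left-hand side minus the right, differentiate F term by term:
  d/dx[xy^2] = 2xy·y' + y^2
  d/dx[-17] = 0
Adding these up, d/dx[F] = 0 becomes
  (y^2) + (2xy)·y' = 0,
so isolating y',
  dy/dx = -(y^2)/(2xy) = -y/(2x)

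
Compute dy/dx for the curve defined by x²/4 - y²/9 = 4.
Take d/dx of both sides. Since y is implicitly a function of x, the chain rule attaches a y' = dy/dx factor whenever we differentiate through y.

Set F(x, y) = (left side) − (right side), so the curve is F = 0. Differentiating each term of F:
  d/dx[x^2/4] = x/2
  d/dx[-y^2/9] = -2y·y'/9
  d/dx[-4] = 0

Collecting, the y'-free part is the partial derivative in x and the y' coefficient is the partial derivative in y:
  ∂F/∂x = x/2
  ∂F/∂y = -2y/9

so d/dx[F(x, y(x))] = ∂F/∂x + (∂F/∂y)·y' = 0. Rearranging,
  dy/dx = -(∂F/∂x)/(∂F/∂y) = -(x/2)/(-2y/9) = 9x/(4y)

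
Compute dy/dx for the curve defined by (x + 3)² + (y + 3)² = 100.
Take d/dx of both sides. Since y is implicitly a function of x, the chain rule attaches a y' = dy/dx factor whenever we differentiate through y.

Set F(x, y) = (left side) − (right side), so the curve is F = 0. Differentiating each term of F:
  d/dx[(x + 3)^2] = 2x + 6
  d/dx[(y + 3)^2] = 2·y'(y + 3)
  d/dx[-100] = 0

Collecting, the y'-free part is the partial derivative in x and the y' coefficient is the partial derivative in y:
  ∂F/∂x = 2x + 6
  ∂F/∂y = 2y + 6

so d/dx[F(x, y(x))] = ∂F/∂x + (∂F/∂y)·y' = 0. Rearranging,
  dy/dx = -(∂F/∂x)/(∂F/∂y) = -(2x + 6)/(2y + 6) = (-x - 3)/(y + 3)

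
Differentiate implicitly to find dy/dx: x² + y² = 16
Apply d/dx to both sides, remembering that y depends on x. Each occurrence of y therefore brings in a y' = dy/dx via the chain rule.

With F(x, y) equal to the left-hand side minus the right, differentiate F term by term:
  d/dx[x^2] = 2x
  d/dx[y^2] = 2y·y'
  d/dx[-16] = 0
Adding these up, d/dx[F] = 0 becomes
  (2x) + (2y)·y' = 0,
so isolating y',
  dy/dx = -(2x)/(2y) = -x/y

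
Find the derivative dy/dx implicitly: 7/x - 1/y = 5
Apply d/dx to both sides, remembering that y depends on x. Each occurrence of y therefore brings in a y' = dy/dx via the chain rule.

With F(x, y) equal to the left-hand side minus the right, differentiate F term by term:
  d/dx[-1/y] = y'/y^2
  d/dx[7/x] = -7/x^2
  d/dx[-5] = 0
Adding these up, d/dx[F] = 0 becomes
  (-7/x^2) + (y^(-2))·y' = 0,
so isolating y',
  dy/dx = -(-7/x^2)/(y^(-2)) = 7y^2/x^2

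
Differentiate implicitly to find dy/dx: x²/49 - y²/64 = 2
Take d/dx of both sides. Since y is implicitly a function of x, the chain rule attaches a y' = dy/dx factor whenever we differentiate through y.

Set F(x, y) = (left side) − (right side), so the curve is F = 0. Differentiating each term of F:
  d/dx[x^2/49] = 2x/49
  d/dx[-y^2/64] = -y·y'/32
  d/dx[-2] = 0

Collecting, the y'-free part is the partial derivative in x and the y' coefficient is the partial derivative in y:
  ∂F/∂x = 2x/49
  ∂F/∂y = -y/32

so d/dx[F(x, y(x))] = ∂F/∂x + (∂F/∂y)·y' = 0. Rearranging,
  dy/dx = -(∂F/∂x)/(∂F/∂y) = -(2x/49)/(-y/32) = 64x/(49y)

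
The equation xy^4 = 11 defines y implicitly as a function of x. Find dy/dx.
Differentiate both sides with respect to x, treating y as y(x). By the chain rule, any term containing y contributes a factor of y' = dy/dx when we differentiate it.

Move every term to one side and write the relation as F(x, y) = 0. Term by term,
  d/dx[xy^4] = 4xy^3·y' + y^4
  d/dx[-11] = 0

The pieces without y' make up ∂F/∂x and the coefficient of y' is ∂F/∂y:
  ∂F/∂x = y^4,
  ∂F/∂y = 4xy^3.

Since d/dx[F] = ∂F/∂x + (∂F/∂y)·y' = 0, solve for y':
  (∂F/∂y)·y' = -∂F/∂x
  dy/dx = -(∂F/∂x)/(∂F/∂y) = -(y^4)/(4xy^3) = -y/(4x)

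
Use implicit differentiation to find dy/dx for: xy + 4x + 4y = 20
Take d/dx of both sides. Since y is implicitly a function of x, the chain rule attaches a y' = dy/dx factor whenever we differentiate through y.

Set F(x, y) = (left side) − (right side), so the curve is F = 0. Differentiating each term of F:
  d/dx[xy] = x·y' + y
  d/dx[4x] = 4
  d/dx[4y] = 4·y'
  d/dx[-20] = 0

Collecting, the y'-free part is the partial derivative in x and the y' coefficient is the partial derivative in y:
  ∂F/∂x = y + 4
  ∂F/∂y = x + 4

so d/dx[F(x, y(x))] = ∂F/∂x + (∂F/∂y)·y' = 0. Rearranging,
  dy/dx = -(∂F/∂x)/(∂F/∂y) = -(y + 4)/(x + 4) = (-y - 4)/(x + 4)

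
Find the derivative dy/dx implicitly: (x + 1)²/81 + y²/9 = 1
Take d/dx of both sides. Since y is implicitly a function of x, the chain rule attaches a y' = dy/dx factor whenever we differentiate through y.

Set F(x, y) = (left side) − (right side), so the curve is F = 0. Differentiating each term of F:
  d/dx[y^2/9] = 2y·y'/9
  d/dx[(x + 1)^2/81] = 2x/81 + 2/81
  d/dx[-1] = 0

Collecting, the y'-free part is the partial derivative in x and the y' coefficient is the partial derivative in y:
  ∂F/∂x = 2x/81 + 2/81
  ∂F/∂y = 2y/9

so d/dx[F(x, y(x))] = ∂F/∂x + (∂F/∂y)·y' = 0. Rearranging,
  dy/dx = -(∂F/∂x)/(∂F/∂y) = -(2x/81 + 2/81)/(2y/9)
        = -(2(x + 1)/81)/(2y/9) = (-x - 1)/(9y)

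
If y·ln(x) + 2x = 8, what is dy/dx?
Apply d/dx to both sides, remembering that y depends on x. Each occurrence of y therefore brings in a y' = dy/dx via the chain rule.

With F(x, y) equal to the left-hand side minus the right, differentiate F term by term:
  d/dx[2x] = 2
  d/dx[y·ln(x)] = y'·ln(x) + y/x
  d/dx[-8] = 0
Adding these up, d/dx[F] = 0 becomes
  (2 + y/x) + (ln(x))·y' = 0,
so isolating y',
  dy/dx = -(2 + y/x)/(ln(x))
        = -((2x + y)/x)/(ln(x)) = (-2x - y)/(x·ln(x))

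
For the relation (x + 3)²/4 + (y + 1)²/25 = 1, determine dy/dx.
Take d/dx of both sides. Since y is implicitly a function of x, the chain rule attaches a y' = dy/dx factor whenever we differentiate through y.

Set F(x, y) = (left side) − (right side), so the curve is F = 0. Differentiating each term of F:
  d/dx[(x + 3)^2/4] = x/2 + 3/2
  d/dx[(y + 1)^2/25] = 2·y'(y + 1)/25
  d/dx[-1] = 0

Collecting, the y'-free part is the partial derivative in x and the y' coefficient is the partial derivative in y:
  ∂F/∂x = x/2 + 3/2
  ∂F/∂y = 2y/25 + 2/25

so d/dx[F(x, y(x))] = ∂F/∂x + (∂F/∂y)·y' = 0. Rearranging,
  dy/dx = -(∂F/∂x)/(∂F/∂y) = -(x/2 + 3/2)/(2y/25 + 2/25)
        = -((x + 3)/2)/(2(y + 1)/25) = 25(-x - 3)/(4(y + 1))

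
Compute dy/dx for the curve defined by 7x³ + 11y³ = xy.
Apply d/dx to both sides, remembering that y depends on x. Each occurrence of y therefore brings in a y' = dy/dx via the chain rule.

With F(x, y) equal to the left-hand side minus the right, differentiate F term by term:
  d/dx[7x^3] = 21x^2
  d/dx[-xy] = -x·y' - y
  d/dx[11y^3] = 33y^2·y'
Adding these up, d/dx[F] = 0 becomes
  (21x^2 - y) + (-x + 33y^2)·y' = 0,
so isolating y',
  dy/dx = -(21x^2 - y)/(-x + 33y^2) = (21x^2 - y)/(x - 33y^2)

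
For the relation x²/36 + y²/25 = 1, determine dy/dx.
Take d/dx of both sides. Since y is implicitly a function of x, the chain rule attaches a y' = dy/dx factor whenever we differentiate through y.

Set F(x, y) = (left side) − (right side), so the curve is F = 0. Differentiating each term of F:
  d/dx[x^2/36] = x/18
  d/dx[y^2/25] = 2y·y'/25
  d/dx[-1] = 0

Collecting, the y'-free part is the partial derivative in x and the y' coefficient is the partial derivative in y:
  ∂F/∂x = x/18
  ∂F/∂y = 2y/25

so d/dx[F(x, y(x))] = ∂F/∂x + (∂F/∂y)·y' = 0. Rearranging,
  dy/dx = -(∂F/∂x)/(∂F/∂y) = -(x/18)/(2y/25) = -25x/(36y)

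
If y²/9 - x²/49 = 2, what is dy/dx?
Differentiate the relation implicitly: treat y = y(x) and apply the chain rule, so every y-derivative picks up a y' = dy/dx factor.

With everything moved to the left-hand side, differentiate term by term:
  d/dx[-x^2/49] = -2x/49
  d/dx[y^2/9] = 2y·y'/9
  d/dx[-2] = 0

Separating the contributions that come from x directly and those that come through y:
  without y':      -2x/49
  multiplying y':  2y/9

so (-2x/49) + (2y/9)·y' = 0, and therefore
  dy/dx = -(-2x/49)/(2y/9) = 9x/(49y)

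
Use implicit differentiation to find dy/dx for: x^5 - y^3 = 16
Differentiate both sides with respect to x, treating y as y(x). By the chain rule, any term containing y contributes a factor of y' = dy/dx when we differentiate it.

Move every term to one side and write the relation as F(x, y) = 0. Term by term,
  d/dx[x^5] = 5x^4
  d/dx[-y^3] = -3y^2·y'
  d/dx[-16] = 0

The pieces without y' make up ∂F/∂x and the coefficient of y' is ∂F/∂y:
  ∂F/∂x = 5x^4,
  ∂F/∂y = -3y^2.

Since d/dx[F] = ∂F/∂x + (∂F/∂y)·y' = 0, solve for y':
  (∂F/∂y)·y' = -∂F/∂x
  dy/dx = -(∂F/∂x)/(∂F/∂y) = -(5x^4)/(-3y^2) = 5x^4/(3y^2)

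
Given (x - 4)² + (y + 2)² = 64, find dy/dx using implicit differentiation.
Take d/dx of both sides. Since y is implicitly a function of x, the chain rule attaches a y' = dy/dx factor whenever we differentiate through y.

Set F(x, y) = (left side) − (right side), so the curve is F = 0. Differentiating each term of F:
  d/dx[(x - 4)^2] = 2x - 8
  d/dx[(y + 2)^2] = 2·y'(y + 2)
  d/dx[-64] = 0

Collecting, the y'-free part is the partial derivative in x and the y' coefficient is the partial derivative in y:
  ∂F/∂x = 2x - 8
  ∂F/∂y = 2y + 4

so d/dx[F(x, y(x))] = ∂F/∂x + (∂F/∂y)·y' = 0. Rearranging,
  dy/dx = -(∂F/∂x)/(∂F/∂y) = -(2x - 8)/(2y + 4) = (4 - x)/(y + 2)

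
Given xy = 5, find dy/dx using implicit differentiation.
Take d/dx of both sides. Since y is implicitly a function of x, the chain rule attaches a y' = dy/dx factor whenever we differentiate through y.

Set F(x, y) = (left side) − (right side), so the curve is F = 0. Differentiating each term of F:
  d/dx[xy] = x·y' + y
  d/dx[-5] = 0

Collecting, the y'-free part is the partial derivative in x and the y' coefficient is the partial derivative in y:
  ∂F/∂x = y
  ∂F/∂y = x

so d/dx[F(x, y(x))] = ∂F/∂x + (∂F/∂y)·y' = 0. Rearranging,
  dy/dx = -(∂F/∂x)/(∂F/∂y) = -(y)/(x) = -y/x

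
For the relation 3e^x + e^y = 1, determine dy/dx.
Differentiate the relation implicitly: treat y = y(x) and apply the chain rule, so every y-derivative picks up a y' = dy/dx factor.

With everything moved to the left-hand side, differentiate term by term:
  d/dx[3e^(x)] = 3e^(x)
  d/dx[e^(y)] = y'·e^(y)
  d/dx[-1] = 0

Separating the contributions that come from x directly and those that come through y:
  without y':      3e^(x)
  multiplying y':  e^(y)

so (3e^(x)) + (e^(y))·y' = 0, and therefore
  dy/dx = -(3e^(x))/(e^(y)) = -3e^(x - y)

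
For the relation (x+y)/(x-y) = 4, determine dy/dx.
Apply d/dx to both sides, remembering that y depends on x. Each occurrence of y therefore brings in a y' = dy/dx via the chain rule.

With F(x, y) equal to the left-hand side minus the right, differentiate F term by term:
  d/dx[(x + y)/(x - y)] = (y' + 1)/(x - y) + (x + y)(y' - 1)/(x - y)^2
  d/dx[-4] = 0
Adding these up, d/dx[F] = 0 becomes
  (1/(x - y) - (x + y)/(x - y)^2) + (1/(x - y) + (x + y)/(x - y)^2)·y' = 0,
so isolating y',
  dy/dx = -(1/(x - y) - (x + y)/(x - y)^2)/(1/(x - y) + (x + y)/(x - y)^2)
        = -(-2y/(x - y)^2)/(2x/(x - y)^2) = y/x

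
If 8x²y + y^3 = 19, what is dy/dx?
Differentiate both sides with respect to x, treating y as y(x). By the chain rule, any term containing y contributes a factor of y' = dy/dx when we differentiate it.

Move every term to one side and write the relation as F(x, y) = 0. Term by term,
  d/dx[8x^2y] = 8x^2·y' + 16xy
  d/dx[y^3] = 3y^2·y'
  d/dx[-19] = 0

The pieces without y' make up ∂F/∂x and the coefficient of y' is ∂F/∂y:
  ∂F/∂x = 16xy,
  ∂F/∂y = 8x^2 + 3y^2.

Since d/dx[F] = ∂F/∂x + (∂F/∂y)·y' = 0, solve for y':
  (∂F/∂y)·y' = -∂F/∂x
  dy/dx = -(∂F/∂x)/(∂F/∂y) = -(16xy)/(8x^2 + 3y^2) = -16xy/(8x^2 + 3y^2)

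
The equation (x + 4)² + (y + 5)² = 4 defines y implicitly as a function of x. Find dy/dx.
Differentiate the relation implicitly: treat y = y(x) and apply the chain rule, so every y-derivative picks up a y' = dy/dx factor.

With everything moved to the left-hand side, differentiate term by term:
  d/dx[(x + 4)^2] = 2x + 8
  d/dx[(y + 5)^2] = 2·y'(y + 5)
  d/dx[-4] = 0

Separating the contributions that come from x directly and those that come through y:
  without y':      2x + 8
  multiplying y':  2y + 10

so (2x + 8) + (2y + 10)·y' = 0, and therefore
  dy/dx = -(2x + 8)/(2y + 10) = (-x - 4)/(y + 5)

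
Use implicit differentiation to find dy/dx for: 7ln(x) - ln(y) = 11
Take d/dx of both sides. Since y is implicitly a function of x, the chain rule attaches a y' = dy/dx factor whenever we differentiate through y.

Set F(x, y) = (left side) − (right side), so the curve is F = 0. Differentiating each term of F:
  d/dx[7ln(x)] = 7/x
  d/dx[-ln(y)] = -y'/y
  d/dx[-11] = 0

Collecting, the y'-free part is the partial derivative in x and the y' coefficient is the partial derivative in y:
  ∂F/∂x = 7/x
  ∂F/∂y = -1/y

so d/dx[F(x, y(x))] = ∂F/∂x + (∂F/∂y)·y' = 0. Rearranging,
  dy/dx = -(∂F/∂x)/(∂F/∂y) = -(7/x)/(-1/y) = 7y/x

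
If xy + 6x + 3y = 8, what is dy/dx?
Differentiate both sides with respect to x, treating y as y(x). By the chain rule, any term containing y contributes a factor of y' = dy/dx when we differentiate it.

Move every term to one side and write the relation as F(x, y) = 0. Term by term,
  d/dx[xy] = x·y' + y
  d/dx[6x] = 6
  d/dx[3y] = 3·y'
  d/dx[-8] = 0

The pieces without y' make up ∂F/∂x and the coefficient of y' is ∂F/∂y:
  ∂F/∂x = y + 6,
  ∂F/∂y = x + 3.

Since d/dx[F] = ∂F/∂x + (∂F/∂y)·y' = 0, solve for y':
  (∂F/∂y)·y' = -∂F/∂x
  dy/dx = -(∂F/∂x)/(∂F/∂y) = -(y + 6)/(x + 3) = (-y - 6)/(x + 3)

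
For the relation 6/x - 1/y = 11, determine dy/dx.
Differentiate the relation implicitly: treat y = y(x) and apply the chain rule, so every y-derivative picks up a y' = dy/dx factor.

With everything moved to the left-hand side, differentiate term by term:
  d/dx[-1/y] = y'/y^2
  d/dx[6/x] = -6/x^2
  d/dx[-11] = 0

Separating the contributions that come from x directly and those that come through y:
  without y':      -6/x^2
  multiplying y':  y^(-2)

so (-6/x^2) + (y^(-2))·y' = 0, and therefore
  dy/dx = -(-6/x^2)/(y^(-2)) = 6y^2/x^2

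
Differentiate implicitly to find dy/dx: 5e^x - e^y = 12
Apply d/dx to both sides, remembering that y depends on x. Each occurrence of y therefore brings in a y' = dy/dx via the chain rule.

With F(x, y) equal to the left-hand side minus the right, differentiate F term by term:
  d/dx[5e^(x)] = 5e^(x)
  d/dx[-e^(y)] = -y'·e^(y)
  d/dx[-12] = 0
Adding these up, d/dx[F] = 0 becomes
  (5e^(x)) + (-e^(y))·y' = 0,
so isolating y',
  dy/dx = -(5e^(x))/(-e^(y)) = 5e^(x - y)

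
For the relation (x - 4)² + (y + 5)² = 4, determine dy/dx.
Apply d/dx to both sides, remembering that y depends on x. Each occurrence of y therefore brings in a y' = dy/dx via the chain rule.

With F(x, y) equal to the left-hand side minus the right, differentiate F term by term:
  d/dx[(x - 4)^2] = 2x - 8
  d/dx[(y + 5)^2] = 2·y'(y + 5)
  d/dx[-4] = 0
Adding these up, d/dx[F] = 0 becomes
  (2x - 8) + (2y + 10)·y' = 0,
so isolating y',
  dy/dx = -(2x - 8)/(2y + 10) = (4 - x)/(y + 5)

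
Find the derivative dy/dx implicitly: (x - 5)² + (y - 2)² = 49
Apply d/dx to both sides, remembering that y depends on x. Each occurrence of y therefore brings in a y' = dy/dx via the chain rule.

With F(x, y) equal to the left-hand side minus the right, differentiate F term by term:
  d/dx[(x - 5)^2] = 2x - 10
  d/dx[(y - 2)^2] = 2·y'(y - 2)
  d/dx[-49] = 0
Adding these up, d/dx[F] = 0 becomes
  (2x - 10) + (2y - 4)·y' = 0,
so isolating y',
  dy/dx = -(2x - 10)/(2y - 4) = (5 - x)/(y - 2)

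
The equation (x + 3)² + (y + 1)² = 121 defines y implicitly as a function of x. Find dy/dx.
Take d/dx of both sides. Since y is implicitly a function of x, the chain rule attaches a y' = dy/dx factor whenever we differentiate through y.

Set F(x, y) = (left side) − (right side), so the curve is F = 0. Differentiating each term of F:
  d/dx[(x + 3)^2] = 2x + 6
  d/dx[(y + 1)^2] = 2·y'(y + 1)
  d/dx[-121] = 0

Collecting, the y'-free part is the partial derivative in x and the y' coefficient is the partial derivative in y:
  ∂F/∂x = 2x + 6
  ∂F/∂y = 2y + 2

so d/dx[F(x, y(x))] = ∂F/∂x + (∂F/∂y)·y' = 0. Rearranging,
  dy/dx = -(∂F/∂x)/(∂F/∂y) = -(2x + 6)/(2y + 2) = (-x - 3)/(y + 1)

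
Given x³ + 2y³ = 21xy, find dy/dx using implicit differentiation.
Apply d/dx to both sides, remembering that y depends on x. Each occurrence of y therefore brings in a y' = dy/dx via the chain rule.

With F(x, y) equal to the left-hand side minus the right, differentiate F term by term:
  d/dx[x^3] = 3x^2
  d/dx[-21xy] = -21x·y' - 21y
  d/dx[2y^3] = 6y^2·y'
Adding these up, d/dx[F] = 0 becomes
  (3x^2 - 21y) + (-21x + 6y^2)·y' = 0,
so isolating y',
  dy/dx = -(3x^2 - 21y)/(-21x + 6y^2) = (x^2 - 7y)/(7x - 2y^2)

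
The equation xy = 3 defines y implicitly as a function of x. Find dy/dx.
Apply d/dx to both sides, remembering that y depends on x. Each occurrence of y therefore brings in a y' = dy/dx via the chain rule.

With F(x, y) equal to the left-hand side minus the right, differentiate F term by term:
  d/dx[xy] = x·y' + y
  d/dx[-3] = 0
Adding these up, d/dx[F] = 0 becomes
  (y) + (x)·y' = 0,
so isolating y',
  dy/dx = -(y)/(x) = -y/x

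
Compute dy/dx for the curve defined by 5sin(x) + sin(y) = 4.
Apply d/dx to both sides, remembering that y depends on x. Each occurrence of y therefore brings in a y' = dy/dx via the chain rule.

With F(x, y) equal to the left-hand side minus the right, differentiate F term by term:
  d/dx[5sin(x)] = 5cos(x)
  d/dx[sin(y)] = y'·cos(y)
  d/dx[-4] = 0
Adding these up, d/dx[F] = 0 becomes
  (5cos(x)) + (cos(y))·y' = 0,
so isolating y',
  dy/dx = -(5cos(x))/(cos(y)) = -5cos(x)/cos(y)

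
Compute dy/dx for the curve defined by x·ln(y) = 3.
Apply d/dx to both sides, remembering that y depends on x. Each occurrence of y therefore brings in a y' = dy/dx via the chain rule.

With F(x, y) equal to the left-hand side minus the right, differentiate F term by term:
  d/dx[x·ln(y)] = x·y'/y + ln(y)
  d/dx[-3] = 0
Adding these up, d/dx[F] = 0 becomes
  (ln(y)) + (x/y)·y' = 0,
so isolating y',
  dy/dx = -(ln(y))/(x/y) = -y·ln(y)/x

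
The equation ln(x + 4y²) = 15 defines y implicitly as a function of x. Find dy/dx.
Differentiate both sides with respect to x, treating y as y(x). By the chain rule, any term containing y contributes a factor of y' = dy/dx when we differentiate it.

Move every term to one side and write the relation as F(x, y) = 0. Term by term,
  d/dx[ln(x + 4y^2)] = (8y·y' + 1)/(x + 4y^2)
  d/dx[-15] = 0

The pieces without y' make up ∂F/∂x and the coefficient of y' is ∂F/∂y:
  ∂F/∂x = 1/(x + 4y^2),
  ∂F/∂y = 8y/(x + 4y^2).

Since d/dx[F] = ∂F/∂x + (∂F/∂y)·y' = 0, solve for y':
  (∂F/∂y)·y' = -∂F/∂x
  dy/dx = -(∂F/∂x)/(∂F/∂y) = -(1/(x + 4y^2))/(8y/(x + 4y^2)) = -1/(8y)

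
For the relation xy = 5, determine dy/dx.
Differentiate both sides with respect to x, treating y as y(x). By the chain rule, any term containing y contributes a factor of y' = dy/dx when we differentiate it.

Move every term to one side and write the relation as F(x, y) = 0. Term by term,
  d/dx[xy] = x·y' + y
  d/dx[-5] = 0

The pieces without y' make up ∂F/∂x and the coefficient of y' is ∂F/∂y:
  ∂F/∂x = y,
  ∂F/∂y = x.

Since d/dx[F] = ∂F/∂x + (∂F/∂y)·y' = 0, solve for y':
  (∂F/∂y)·y' = -∂F/∂x
  dy/dx = -(∂F/∂x)/(∂F/∂y) = -(y)/(x) = -y/x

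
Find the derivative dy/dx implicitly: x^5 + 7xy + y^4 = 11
Take d/dx of both sides. Since y is implicitly a function of x, the chain rule attaches a y' = dy/dx factor whenever we differentiate through y.

Set F(x, y) = (left side) − (right side), so the curve is F = 0. Differentiating each term of F:
  d/dx[x^5] = 5x^4
  d/dx[7xy] = 7x·y' + 7y
  d/dx[y^4] = 4y^3·y'
  d/dx[-11] = 0

Collecting, the y'-free part is the partial derivative in x and the y' coefficient is the partial derivative in y:
  ∂F/∂x = 5x^4 + 7y
  ∂F/∂y = 7x + 4y^3

so d/dx[F(x, y(x))] = ∂F/∂x + (∂F/∂y)·y' = 0. Rearranging,
  dy/dx = -(∂F/∂x)/(∂F/∂y) = -(5x^4 + 7y)/(7x + 4y^3) = (-5x^4 - 7y)/(7x + 4y^3)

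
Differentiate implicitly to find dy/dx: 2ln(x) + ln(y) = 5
Differentiate the relation implicitly: treat y = y(x) and apply the chain rule, so every y-derivative picks up a y' = dy/dx factor.

With everything moved to the left-hand side, differentiate term by term:
  d/dx[2ln(x)] = 2/x
  d/dx[ln(y)] = y'/y
  d/dx[-5] = 0

Separating the contributions that come from x directly and those that come through y:
  without y':      2/x
  multiplying y':  1/y

so (2/x) + (1/y)·y' = 0, and therefore
  dy/dx = -(2/x)/(1/y) = -2y/x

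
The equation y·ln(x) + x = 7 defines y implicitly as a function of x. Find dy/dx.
Apply d/dx to both sides, remembering that y depends on x. Each occurrence of y therefore brings in a y' = dy/dx via the chain rule.

With F(x, y) equal to the left-hand side minus the right, differentiate F term by term:
  d/dx[x] = 1
  d/dx[y·ln(x)] = y'·ln(x) + y/x
  d/dx[-7] = 0
Adding these up, d/dx[F] = 0 becomes
  (1 + y/x) + (ln(x))·y' = 0,
so isolating y',
  dy/dx = -(1 + y/x)/(ln(x))
        = -((x + y)/x)/(ln(x)) = (-x - y)/(x·ln(x))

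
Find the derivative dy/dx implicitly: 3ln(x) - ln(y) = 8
Differentiate both sides with respect to x, treating y as y(x). By the chain rule, any term containing y contributes a factor of y' = dy/dx when we differentiate it.

Move every term to one side and write the relation as F(x, y) = 0. Term by term,
  d/dx[3ln(x)] = 3/x
  d/dx[-ln(y)] = -y'/y
  d/dx[-8] = 0

The pieces without y' make up ∂F/∂x and the coefficient of y' is ∂F/∂y:
  ∂F/∂x = 3/x,
  ∂F/∂y = -1/y.

Since d/dx[F] = ∂F/∂x + (∂F/∂y)·y' = 0, solve for y':
  (∂F/∂y)·y' = -∂F/∂x
  dy/dx = -(∂F/∂x)/(∂F/∂y) = -(3/x)/(-1/y) = 3y/x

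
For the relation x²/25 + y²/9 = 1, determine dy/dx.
Take d/dx of both sides. Since y is implicitly a function of x, the chain rule attaches a y' = dy/dx factor whenever we differentiate through y.

Set F(x, y) = (left side) − (right side), so the curve is F = 0. Differentiating each term of F:
  d/dx[x^2/25] = 2x/25
  d/dx[y^2/9] = 2y·y'/9
  d/dx[-1] = 0

Collecting, the y'-free part is the partial derivative in x and the y' coefficient is the partial derivative in y:
  ∂F/∂x = 2x/25
  ∂F/∂y = 2y/9

so d/dx[F(x, y(x))] = ∂F/∂x + (∂F/∂y)·y' = 0. Rearranging,
  dy/dx = -(∂F/∂x)/(∂F/∂y) = -(2x/25)/(2y/9) = -9x/(25y)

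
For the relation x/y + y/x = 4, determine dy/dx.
Differentiate both sides with respect to x, treating y as y(x). By the chain rule, any term containing y contributes a factor of y' = dy/dx when we differentiate it.

Move every term to one side and write the relation as F(x, y) = 0. Term by term,
  d/dx[x/y] = -x·y'/y^2 + 1/y
  d/dx[y/x] = y'/x - y/x^2
  d/dx[-4] = 0

The pieces without y' make up ∂F/∂x and the coefficient of y' is ∂F/∂y:
  ∂F/∂x = 1/y - y/x^2,
  ∂F/∂y = -x/y^2 + 1/x.

Since d/dx[F] = ∂F/∂x + (∂F/∂y)·y' = 0, solve for y':
  (∂F/∂y)·y' = -∂F/∂x
  dy/dx = -(∂F/∂x)/(∂F/∂y) = -(1/y - y/x^2)/(-x/y^2 + 1/x)
        = -((x - y)(x + y)/(x^2y))/(-(x - y)(x + y)/(xy^2)) = y/x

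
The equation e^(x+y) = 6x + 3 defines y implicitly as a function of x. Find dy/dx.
Take d/dx of both sides. Since y is implicitly a function of x, the chain rule attaches a y' = dy/dx factor whenever we differentiate through y.

Set F(x, y) = (left side) − (right side), so the curve is F = 0. Differentiating each term of F:
  d/dx[-6x] = -6
  d/dx[e^(x + y)] = (y' + 1)·e^(x + y)
  d/dx[-3] = 0

Collecting, the y'-free part is the partial derivative in x and the y' coefficient is the partial derivative in y:
  ∂F/∂x = e^(x + y) - 6
  ∂F/∂y = e^(x + y)

so d/dx[F(x, y(x))] = ∂F/∂x + (∂F/∂y)·y' = 0. Rearranging,
  dy/dx = -(∂F/∂x)/(∂F/∂y) = -(e^(x + y) - 6)/(e^(x + y)) = 6e^(-x - y) - 1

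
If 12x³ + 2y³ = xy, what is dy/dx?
Differentiate the relation implicitly: treat y = y(x) and apply the chain rule, so every y-derivative picks up a y' = dy/dx factor.

With everything moved to the left-hand side, differentiate term by term:
  d/dx[12x^3] = 36x^2
  d/dx[-xy] = -x·y' - y
  d/dx[2y^3] = 6y^2·y'

Separating the contributions that come from x directly and those that come through y:
  without y':      36x^2 - y
  multiplying y':  -x + 6y^2

so (36x^2 - y) + (-x + 6y^2)·y' = 0, and therefore
  dy/dx = -(36x^2 - y)/(-x + 6y^2) = (36x^2 - y)/(x - 6y^2)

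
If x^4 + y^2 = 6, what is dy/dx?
Apply d/dx to both sides, remembering that y depends on x. Each occurrence of y therefore brings in a y' = dy/dx via the chain rule.

With F(x, y) equal to the left-hand side minus the right, differentiate F term by term:
  d/dx[x^4] = 4x^3
  d/dx[y^2] = 2y·y'
  d/dx[-6] = 0
Adding these up, d/dx[F] = 0 becomes
  (4x^3) + (2y)·y' = 0,
so isolating y',
  dy/dx = -(4x^3)/(2y) = -2x^3/y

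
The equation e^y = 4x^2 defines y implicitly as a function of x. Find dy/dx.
Take d/dx of both sides. Since y is implicitly a function of x, the chain rule attaches a y' = dy/dx factor whenever we differentiate through y.

Set F(x, y) = (left side) − (right side), so the curve is F = 0. Differentiating each term of F:
  d/dx[-4x^2] = -8x
  d/dx[e^(y)] = y'·e^(y)

Collecting, the y'-free part is the partial derivative in x and the y' coefficient is the partial derivative in y:
  ∂F/∂x = -8x
  ∂F/∂y = e^(y)

so d/dx[F(x, y(x))] = ∂F/∂x + (∂F/∂y)·y' = 0. Rearranging,
  dy/dx = -(∂F/∂x)/(∂F/∂y) = -(-8x)/(e^(y)) = 8x·e^(-y)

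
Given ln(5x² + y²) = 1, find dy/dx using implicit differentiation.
Take d/dx of both sides. Since y is implicitly a function of x, the chain rule attaches a y' = dy/dx factor whenever we differentiate through y.

Set F(x, y) = (left side) − (right side), so the curve is F = 0. Differentiating each term of F:
  d/dx[ln(5x^2 + y^2)] = (10x + 2y·y')/(5x^2 + y^2)
  d/dx[-1] = 0

Collecting, the y'-free part is the partial derivative in x and the y' coefficient is the partial derivative in y:
  ∂F/∂x = 10x/(5x^2 + y^2)
  ∂F/∂y = 2y/(5x^2 + y^2)

so d/dx[F(x, y(x))] = ∂F/∂x + (∂F/∂y)·y' = 0. Rearranging,
  dy/dx = -(∂F/∂x)/(∂F/∂y) = -(10x/(5x^2 + y^2))/(2y/(5x^2 + y^2)) = -5x/y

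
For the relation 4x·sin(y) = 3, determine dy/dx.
Differentiate the relation implicitly: treat y = y(x) and apply the chain rule, so every y-derivative picks up a y' = dy/dx factor.

With everything moved to the left-hand side, differentiate term by term:
  d/dx[4x·sin(y)] = 4x·y'·cos(y) + 4sin(y)
  d/dx[-3] = 0

Separating the contributions that come from x directly and those that come through y:
  without y':      4sin(y)
  multiplying y':  4x·cos(y)

so (4sin(y)) + (4x·cos(y))·y' = 0, and therefore
  dy/dx = -(4sin(y))/(4x·cos(y)) = -tan(y)/x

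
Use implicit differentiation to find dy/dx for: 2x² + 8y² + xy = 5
Differentiate both sides with respect to x, treating y as y(x). By the chain rule, any term containing y contributes a factor of y' = dy/dx when we differentiate it.

Move every term to one side and write the relation as F(x, y) = 0. Term by term,
  d/dx[2x^2] = 4x
  d/dx[xy] = x·y' + y
  d/dx[8y^2] = 16y·y'
  d/dx[-5] = 0

The pieces without y' make up ∂F/∂x and the coefficient of y' is ∂F/∂y:
  ∂F/∂x = 4x + y,
  ∂F/∂y = x + 16y.

Since d/dx[F] = ∂F/∂x + (∂F/∂y)·y' = 0, solve for y':
  (∂F/∂y)·y' = -∂F/∂x
  dy/dx = -(∂F/∂x)/(∂F/∂y) = -(4x + y)/(x + 16y) = (-4x - y)/(x + 16y)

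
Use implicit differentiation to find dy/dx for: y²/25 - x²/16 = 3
Differentiate the relation implicitly: treat y = y(x) and apply the chain rule, so every y-derivative picks up a y' = dy/dx factor.

With everything moved to the left-hand side, differentiate term by term:
  d/dx[-x^2/16] = -x/8
  d/dx[y^2/25] = 2y·y'/25
  d/dx[-3] = 0

Separating the contributions that come from x directly and those that come through y:
  without y':      -x/8
  multiplying y':  2y/25

so (-x/8) + (2y/25)·y' = 0, and therefore
  dy/dx = -(-x/8)/(2y/25) = 25x/(16y)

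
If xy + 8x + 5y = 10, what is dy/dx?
Apply d/dx to both sides, remembering that y depends on x. Each occurrence of y therefore brings in a y' = dy/dx via the chain rule.

With F(x, y) equal to the left-hand side minus the right, differentiate F term by term:
  d/dx[xy] = x·y' + y
  d/dx[8x] = 8
  d/dx[5y] = 5·y'
  d/dx[-10] = 0
Adding these up, d/dx[F] = 0 becomes
  (y + 8) + (x + 5)·y' = 0,
so isolating y',
  dy/dx = -(y + 8)/(x + 5) = (-y - 8)/(x + 5)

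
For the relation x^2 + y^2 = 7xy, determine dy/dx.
Differentiate the relation implicitly: treat y = y(x) and apply the chain rule, so every y-derivative picks up a y' = dy/dx factor.

With everything moved to the left-hand side, differentiate term by term:
  d/dx[x^2] = 2x
  d/dx[-7xy] = -7x·y' - 7y
  d/dx[y^2] = 2y·y'

Separating the contributions that come from x directly and those that come through y:
  without y':      2x - 7y
  multiplying y':  -7x + 2y

so (2x - 7y) + (-7x + 2y)·y' = 0, and therefore
  dy/dx = -(2x - 7y)/(-7x + 2y) = (2x - 7y)/(7x - 2y)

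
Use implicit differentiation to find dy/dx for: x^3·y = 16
Apply d/dx to both sides, remembering that y depends on x. Each occurrence of y therefore brings in a y' = dy/dx via the chain rule.

With F(x, y) equal to the left-hand side minus the right, differentiate F term by term:
  d/dx[x^3y] = x^3·y' + 3x^2y
  d/dx[-16] = 0
Adding these up, d/dx[F] = 0 becomes
  (3x^2y) + (x^3)·y' = 0,
so isolating y',
  dy/dx = -(3x^2y)/(x^3) = -3y/x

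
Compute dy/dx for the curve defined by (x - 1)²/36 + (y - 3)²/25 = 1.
Differentiate the relation implicitly: treat y = y(x) and apply the chain rule, so every y-derivative picks up a y' = dy/dx factor.

With everything moved to the left-hand side, differentiate term by term:
  d/dx[(x - 1)^2/36] = x/18 - 1/18
  d/dx[(y - 3)^2/25] = 2·y'(y - 3)/25
  d/dx[-1] = 0

Separating the contributions that come from x directly and those that come through y:
  without y':      x/18 - 1/18
  multiplying y':  2y/25 - 6/25

so (x/18 - 1/18) + (2y/25 - 6/25)·y' = 0, and therefore
  dy/dx = -(x/18 - 1/18)/(2y/25 - 6/25)
        = -((x - 1)/18)/(2(y - 3)/25) = 25(1 - x)/(36(y - 3))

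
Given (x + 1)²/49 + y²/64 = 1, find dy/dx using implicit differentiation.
Differentiate both sides with respect to x, treating y as y(x). By the chain rule, any term containing y contributes a factor of y' = dy/dx when we differentiate it.

Move every term to one side and write the relation as F(x, y) = 0. Term by term,
  d/dx[y^2/64] = y·y'/32
  d/dx[(x + 1)^2/49] = 2x/49 + 2/49
  d/dx[-1] = 0

The pieces without y' make up ∂F/∂x and the coefficient of y' is ∂F/∂y:
  ∂F/∂x = 2x/49 + 2/49,
  ∂F/∂y = y/32.

Since d/dx[F] = ∂F/∂x + (∂F/∂y)·y' = 0, solve for y':
  (∂F/∂y)·y' = -∂F/∂x
  dy/dx = -(∂F/∂x)/(∂F/∂y) = -(2x/49 + 2/49)/(y/32)
        = -(2(x + 1)/49)/(y/32) = 64(-x - 1)/(49y)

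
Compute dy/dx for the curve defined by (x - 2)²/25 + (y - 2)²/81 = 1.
Differentiate both sides with respect to x, treating y as y(x). By the chain rule, any term containing y contributes a factor of y' = dy/dx when we differentiate it.

Move every term to one side and write the relation as F(x, y) = 0. Term by term,
  d/dx[(x - 2)^2/25] = 2x/25 - 4/25
  d/dx[(y - 2)^2/81] = 2·y'(y - 2)/81
  d/dx[-1] = 0

The pieces without y' make up ∂F/∂x and the coefficient of y' is ∂F/∂y:
  ∂F/∂x = 2x/25 - 4/25,
  ∂F/∂y = 2y/81 - 4/81.

Since d/dx[F] = ∂F/∂x + (∂F/∂y)·y' = 0, solve for y':
  (∂F/∂y)·y' = -∂F/∂x
  dy/dx = -(∂F/∂x)/(∂F/∂y) = -(2x/25 - 4/25)/(2y/81 - 4/81)
        = -(2(x - 2)/25)/(2(y - 2)/81) = 81(2 - x)/(25(y - 2))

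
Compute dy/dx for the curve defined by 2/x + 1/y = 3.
Differentiate the relation implicitly: treat y = y(x) and apply the chain rule, so every y-derivative picks up a y' = dy/dx factor.

With everything moved to the left-hand side, differentiate term by term:
  d/dx[1/y] = -y'/y^2
  d/dx[2/x] = -2/x^2
  d/dx[-3] = 0

Separating the contributions that come from x directly and those that come through y:
  without y':      -2/x^2
  multiplying y':  -1/y^2

so (-2/x^2) + (-1/y^2)·y' = 0, and therefore
  dy/dx = -(-2/x^2)/(-1/y^2) = -2y^2/x^2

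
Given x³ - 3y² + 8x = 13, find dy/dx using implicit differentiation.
Apply d/dx to both sides, remembering that y depends on x. Each occurrence of y therefore brings in a y' = dy/dx via the chain rule.

With F(x, y) equal to the left-hand side minus the right, differentiate F term by term:
  d/dx[x^3] = 3x^2
  d/dx[8x] = 8
  d/dx[-3y^2] = -6y·y'
  d/dx[-13] = 0
Adding these up, d/dx[F] = 0 becomes
  (3x^2 + 8) + (-6y)·y' = 0,
so isolating y',
  dy/dx = -(3x^2 + 8)/(-6y) = (3x^2 + 8)/(6y)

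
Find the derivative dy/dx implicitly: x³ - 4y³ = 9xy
Take d/dx of both sides. Since y is implicitly a function of x, the chain rule attaches a y' = dy/dx factor whenever we differentiate through y.

Set F(x, y) = (left side) − (right side), so the curve is F = 0. Differentiating each term of F:
  d/dx[x^3] = 3x^2
  d/dx[-9xy] = -9x·y' - 9y
  d/dx[-4y^3] = -12y^2·y'

Collecting, the y'-free part is the partial derivative in x and the y' coefficient is the partial derivative in y:
  ∂F/∂x = 3x^2 - 9y
  ∂F/∂y = -9x - 12y^2

so d/dx[F(x, y(x))] = ∂F/∂x + (∂F/∂y)·y' = 0. Rearranging,
  dy/dx = -(∂F/∂x)/(∂F/∂y) = -(3x^2 - 9y)/(-9x - 12y^2) = (x^2 - 3y)/(3x + 4y^2)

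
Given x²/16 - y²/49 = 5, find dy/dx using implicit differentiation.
Differentiate both sides with respect to x, treating y as y(x). By the chain rule, any term containing y contributes a factor of y' = dy/dx when we differentiate it.

Move every term to one side and write the relation as F(x, y) = 0. Term by term,
  d/dx[x^2/16] = x/8
  d/dx[-y^2/49] = -2y·y'/49
  d/dx[-5] = 0

The pieces without y' make up ∂F/∂x and the coefficient of y' is ∂F/∂y:
  ∂F/∂x = x/8,
  ∂F/∂y = -2y/49.

Since d/dx[F] = ∂F/∂x + (∂F/∂y)·y' = 0, solve for y':
  (∂F/∂y)·y' = -∂F/∂x
  dy/dx = -(∂F/∂x)/(∂F/∂y) = -(x/8)/(-2y/49) = 49x/(16y)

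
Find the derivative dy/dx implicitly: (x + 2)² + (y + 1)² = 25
Take d/dx of both sides. Since y is implicitly a function of x, the chain rule attaches a y' = dy/dx factor whenever we differentiate through y.

Set F(x, y) = (left side) − (right side), so the curve is F = 0. Differentiating each term of F:
  d/dx[(x + 2)^2] = 2x + 4
  d/dx[(y + 1)^2] = 2·y'(y + 1)
  d/dx[-25] = 0

Collecting, the y'-free part is the partial derivative in x and the y' coefficient is the partial derivative in y:
  ∂F/∂x = 2x + 4
  ∂F/∂y = 2y + 2

so d/dx[F(x, y(x))] = ∂F/∂x + (∂F/∂y)·y' = 0. Rearranging,
  dy/dx = -(∂F/∂x)/(∂F/∂y) = -(2x + 4)/(2y + 2) = (-x - 2)/(y + 1)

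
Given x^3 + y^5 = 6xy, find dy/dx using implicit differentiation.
Differentiate the relation implicitly: treat y = y(x) and apply the chain rule, so every y-derivative picks up a y' = dy/dx factor.

With everything moved to the left-hand side, differentiate term by term:
  d/dx[x^3] = 3x^2
  d/dx[-6xy] = -6x·y' - 6y
  d/dx[y^5] = 5y^4·y'

Separating the contributions that come from x directly and those that come through y:
  without y':      3x^2 - 6y
  multiplying y':  -6x + 5y^4

so (3x^2 - 6y) + (-6x + 5y^4)·y' = 0, and therefore
  dy/dx = -(3x^2 - 6y)/(-6x + 5y^4) = 3(x^2 - 2y)/(6x - 5y^4)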